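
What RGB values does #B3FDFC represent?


B3 → 179 (R)
FD → 253 (G)
FC → 252 (B)
= RGB(179, 253, 252)


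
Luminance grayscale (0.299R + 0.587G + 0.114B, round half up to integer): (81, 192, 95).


Gray = 0.299×R + 0.587×G + 0.114×B
Gray = 0.299×81 + 0.587×192 + 0.114×95
Gray = 24.219 + 112.704 + 10.830
Gray = 147.753 → round half up → 148
Gray = 148


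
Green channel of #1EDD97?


Color: #1EDD97
R = 1E = 30
G = DD = 221
B = 97 = 151
Green = 221


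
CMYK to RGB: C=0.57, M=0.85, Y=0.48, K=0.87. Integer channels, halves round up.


R = 255 × (1-C) × (1-K) = 255 × 0.43 × 0.13 = 14.2545 → 14
G = 255 × (1-M) × (1-K) = 255 × 0.15 × 0.13 = 4.9725 → 5
B = 255 × (1-Y) × (1-K) = 255 × 0.52 × 0.13 = 17.238 → 17
= RGB(14, 5, 17)


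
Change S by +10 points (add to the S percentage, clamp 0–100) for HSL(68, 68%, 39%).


Original S = 68%
Adjustment = +10 percentage points
New S = 68 + (10) = 78
Clamp to [0, 100] → 78
= HSL(68°, 78%, 39%)


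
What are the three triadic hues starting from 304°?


Triadic: equally spaced at 120° intervals
H1 = 304°
H2 = (304 + 120) mod 360 = 64°
H3 = (304 + 240) mod 360 = 184°
Triadic = 304°, 64°, 184°


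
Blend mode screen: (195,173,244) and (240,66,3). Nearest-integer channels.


Screen: C = 255 - (255-A)×(255-B)/255, rounded to nearest integer
R: 255 - (255-195)×(255-240)/255 = 255 - 900/255 ≈ 255 - 3.529 = 251.471 → 251
G: 255 - (255-173)×(255-66)/255 = 255 - 15498/255 ≈ 255 - 60.776 = 194.224 → 194
B: 255 - (255-244)×(255-3)/255 = 255 - 2772/255 ≈ 255 - 10.871 = 244.129 → 244
= RGB(251, 194, 244)


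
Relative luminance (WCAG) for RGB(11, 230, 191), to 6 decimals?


Linearize each channel (sRGB transfer function): c = v/255; c_lin = c/12.92 if c ≤ 0.04045, else ((c+0.055)/1.055)^2.4
  R: 11/255 ≈ 0.043137 > 0.04045 → ((0.043137+0.055)/1.055)^2.4 ≈ 0.003347
  G: 230/255 ≈ 0.901961 > 0.04045 → ((0.901961+0.055)/1.055)^2.4 ≈ 0.791298
  B: 191/255 ≈ 0.749020 > 0.04045 → ((0.749020+0.055)/1.055)^2.4 ≈ 0.520996
R_lin = 0.003347, G_lin = 0.791298, B_lin = 0.520996
L = 0.2126×R + 0.7152×G + 0.0722×B
L = 0.2126×0.003347 + 0.7152×0.791298 + 0.0722×0.520996
L ≈ 0.604264


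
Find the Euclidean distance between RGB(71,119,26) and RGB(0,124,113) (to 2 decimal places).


d = √[(R₁-R₂)² + (G₁-G₂)² + (B₁-B₂)²]
d = √[(71-0)² + (119-124)² + (26-113)²]
d = √[5041 + 25 + 7569]
d = √12635
d ≈ 112.41


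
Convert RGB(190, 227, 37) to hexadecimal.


R = 190 → BE (hex)
G = 227 → E3 (hex)
B = 37 → 25 (hex)
Hex = #BEE325


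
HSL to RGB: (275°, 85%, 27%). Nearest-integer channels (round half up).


H=275°, S=0.85, L=0.27
C = (1-|2L-1|)×S = (1-|-0.46|)×0.85 = 0.459
H' = H/60 = 275/60 ≈ 4.5833; X = C×(1-|H' mod 2 - 1|) = 0.26775
m = L - C/2 = 0.27 - 0.2295 = 0.0405
Sector ⌊H'⌋ = 4 → (R',G',B') = (0.26775, 0.0, 0.459)
RGB = ((R'+m)×255, (G'+m)×255, (B'+m)×255) = (78.60375, 10.3275, 127.3725)
Round half up → RGB(79, 10, 127)


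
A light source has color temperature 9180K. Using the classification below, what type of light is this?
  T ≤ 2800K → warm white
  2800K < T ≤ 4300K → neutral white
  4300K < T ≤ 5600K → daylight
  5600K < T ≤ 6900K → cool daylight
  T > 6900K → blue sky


Temperature: 9180K
9180K > 6900K → blue sky
Classification: blue sky


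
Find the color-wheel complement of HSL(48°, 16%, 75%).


Complement = opposite side of color wheel = hue + 180°
H' = (48 + 180) mod 360 = 228°
S and L unchanged.
= HSL(228°, 16%, 75%)


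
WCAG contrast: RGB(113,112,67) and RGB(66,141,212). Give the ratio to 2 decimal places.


Linearize each sRGB channel c=v/255: c/12.92 if c ≤ 0.04045 else ((c+0.055)/1.055)^2.4
L = 0.2126×R_lin + 0.7152×G_lin + 0.0722×B_lin
Color 1 (113,112,67):
  R=113: 113/255≈0.4431 > 0.04045 → ((0.4431+0.055)/1.055)^2.4 ≈ 0.16513
  G=112: 112/255≈0.4392 > 0.04045 → ((0.4392+0.055)/1.055)^2.4 ≈ 0.16203
  B=67: 67/255≈0.2627 > 0.04045 → ((0.2627+0.055)/1.055)^2.4 ≈ 0.05613
  L1 = 0.2126×0.16513 + 0.7152×0.16203 + 0.0722×0.05613 ≈ 0.15504
Color 2 (66,141,212):
  R=66: 66/255≈0.2588 > 0.04045 → ((0.2588+0.055)/1.055)^2.4 ≈ 0.05448
  G=141: 141/255≈0.5529 > 0.04045 → ((0.5529+0.055)/1.055)^2.4 ≈ 0.26636
  B=212: 212/255≈0.8314 > 0.04045 → ((0.8314+0.055)/1.055)^2.4 ≈ 0.65837
  L2 = 0.2126×0.05448 + 0.7152×0.26636 + 0.0722×0.65837 ≈ 0.24961
Lighter = 0.24961, Darker = 0.15504
Ratio = (L_lighter + 0.05) / (L_darker + 0.05)
Ratio = (0.24961 + 0.05) / (0.15504 + 0.05) = 0.29961 / 0.20504 ≈ 1.4612
Ratio ≈ 1.46:1


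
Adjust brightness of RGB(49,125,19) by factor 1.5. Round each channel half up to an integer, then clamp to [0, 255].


Multiply each channel by 1.5, round half up, clamp to [0, 255]
R: 49×1.5 = 73.5 → round → 74
G: 125×1.5 = 187.5 → round → 188
B: 19×1.5 = 28.5 → round → 29
= RGB(74, 188, 29)


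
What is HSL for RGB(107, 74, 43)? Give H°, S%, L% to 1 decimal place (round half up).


Normalize: R'=107/255≈0.4196, G'=74/255≈0.2902, B'=43/255≈0.1686
Max=107/255, Min=43/255, Δ=Max-Min=64/255
L = (Max+Min)/2 = (107+43)/510 = 150/510 = 0.29411… → L = 29.4%
L ≤ 0.5 → S = Δ/(Max+Min) = 64/(107+43) = 64/150 = 0.42666… → S = 42.7%
(the 1/255 factors cancel in S and H, so raw channel differences can be used)
Max is R' → H = 60 × (((G-B)/Δ) mod 6) = 60 × (((74-43)/64) mod 6)
  31/64 = 0.4843…
  H = 60 × 0.4843… = 29.062…° → H = 29.1°
= HSL(29.1°, 42.7%, 29.4%)


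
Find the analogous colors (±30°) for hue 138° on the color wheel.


Base hue: 138°
Left analog: (138 - 30) mod 360 = 108°
Right analog: (138 + 30) mod 360 = 168°
Analogous hues = 108° and 168°


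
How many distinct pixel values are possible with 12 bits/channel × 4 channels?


Total bits = 12 bits/channel × 4 channels = 48 bits
Distinct pixel values = 2^48
= 281,474,976,710,656 pixel values


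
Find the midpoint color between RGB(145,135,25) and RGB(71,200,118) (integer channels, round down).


Midpoint: each channel = ⌊(C₁+C₂)/2⌋
R: ⌊(145+71)/2⌋ = 108
G: ⌊(135+200)/2⌋ = 167
B: ⌊(25+118)/2⌋ = 71
= RGB(108, 167, 71)


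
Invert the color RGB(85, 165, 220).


Invert: (255-R, 255-G, 255-B)
R: 255-85 = 170
G: 255-165 = 90
B: 255-220 = 35
= RGB(170, 90, 35)


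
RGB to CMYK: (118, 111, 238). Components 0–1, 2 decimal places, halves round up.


R'=118/255≈0.4627, G'=111/255≈0.4353, B'=238/255≈0.9333
K = 1 - max(R',G',B') = 1 - 238/255 = 17/255 = 0.06666… → 0.07
(1-R'-K)/(1-K) simplifies to (max-R)/max with max = 238:
C = (238-118)/238 = 120/238 = 0.50420… → 0.50
M = (238-111)/238 = 127/238 = 0.53361… → 0.53
Y = (238-238)/238 = 0/238 = 0 → 0.00
= CMYK(0.50, 0.53, 0.00, 0.07)


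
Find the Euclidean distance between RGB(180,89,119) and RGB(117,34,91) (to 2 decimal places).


d = √[(R₁-R₂)² + (G₁-G₂)² + (B₁-B₂)²]
d = √[(180-117)² + (89-34)² + (119-91)²]
d = √[3969 + 3025 + 784]
d = √7778
d ≈ 88.19


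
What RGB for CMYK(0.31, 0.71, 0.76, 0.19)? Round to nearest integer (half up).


R = 255 × (1-C) × (1-K) = 255 × 0.69 × 0.81 = 142.5195 → 143
G = 255 × (1-M) × (1-K) = 255 × 0.29 × 0.81 = 59.8995 → 60
B = 255 × (1-Y) × (1-K) = 255 × 0.24 × 0.81 = 49.572 → 50
= RGB(143, 60, 50)


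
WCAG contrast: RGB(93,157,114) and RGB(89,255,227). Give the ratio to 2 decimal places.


Linearize each sRGB channel c=v/255: c/12.92 if c ≤ 0.04045 else ((c+0.055)/1.055)^2.4
L = 0.2126×R_lin + 0.7152×G_lin + 0.0722×B_lin
Color 1 (93,157,114):
  R=93: 93/255≈0.3647 > 0.04045 → ((0.3647+0.055)/1.055)^2.4 ≈ 0.10946
  G=157: 157/255≈0.6157 > 0.04045 → ((0.6157+0.055)/1.055)^2.4 ≈ 0.33716
  B=114: 114/255≈0.4471 > 0.04045 → ((0.4471+0.055)/1.055)^2.4 ≈ 0.16827
  L1 = 0.2126×0.10946 + 0.7152×0.33716 + 0.0722×0.16827 ≈ 0.27656
Color 2 (89,255,227):
  R=89: 89/255≈0.3490 > 0.04045 → ((0.3490+0.055)/1.055)^2.4 ≈ 0.09990
  G=255: 255/255≈1.0000 > 0.04045 → ((1.0000+0.055)/1.055)^2.4 ≈ 1.00000
  B=227: 227/255≈0.8902 > 0.04045 → ((0.8902+0.055)/1.055)^2.4 ≈ 0.76815
  L2 = 0.2126×0.09990 + 0.7152×1.00000 + 0.0722×0.76815 ≈ 0.79190
Lighter = 0.79190, Darker = 0.27656
Ratio = (L_lighter + 0.05) / (L_darker + 0.05)
Ratio = (0.79190 + 0.05) / (0.27656 + 0.05) = 0.84190 / 0.32656 ≈ 2.5781
Ratio ≈ 2.58:1


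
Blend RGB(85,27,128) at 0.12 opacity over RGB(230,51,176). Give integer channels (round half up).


C = α×F + (1-α)×B, with 1-α = 0.88
R: 0.12×85 + 0.88×230 = 10.20 + 202.40 = 212.60 → 213
G: 0.12×27 + 0.88×51 = 3.24 + 44.88 = 48.12 → 48
B: 0.12×128 + 0.88×176 = 15.36 + 154.88 = 170.24 → 170
= RGB(213, 48, 170)


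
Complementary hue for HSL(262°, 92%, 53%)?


Complement = opposite side of color wheel = hue + 180°
H' = (262 + 180) mod 360 = 82°
S and L unchanged.
= HSL(82°, 92%, 53%)


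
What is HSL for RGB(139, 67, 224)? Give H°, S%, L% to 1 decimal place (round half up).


Normalize: R'=139/255≈0.5451, G'=67/255≈0.2627, B'=224/255≈0.8784
Max=224/255, Min=67/255, Δ=Max-Min=157/255
L = (Max+Min)/2 = (224+67)/510 = 291/510 = 0.57058… → L = 57.1%
L > 0.5 → S = Δ/(2-Max-Min) = 157/(510-224-67) = 157/219 = 0.71689… → S = 71.7%
(the 1/255 factors cancel in S and H, so raw channel differences can be used)
Max is B' → H = 60 × ((R-G)/Δ + 4) = 60 × ((139-67)/157 + 4)
  72/157 + 4 = 0.4585… + 4 = 4.4585…
  H = 60 × 4.4585… = 267.515…° → H = 267.5°
= HSL(267.5°, 71.7%, 57.1%)


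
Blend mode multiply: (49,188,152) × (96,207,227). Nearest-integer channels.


Multiply: C = A×B/255, rounded to nearest integer
R: 49×96/255 = 4704/255 ≈ 18.447 → 18
G: 188×207/255 = 38916/255 ≈ 152.612 → 153
B: 152×227/255 = 34504/255 ≈ 135.310 → 135
= RGB(18, 153, 135)


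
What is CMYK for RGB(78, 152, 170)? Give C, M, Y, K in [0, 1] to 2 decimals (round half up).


R'=78/255≈0.3059, G'=152/255≈0.5961, B'=170/255≈0.6667
K = 1 - max(R',G',B') = 1 - 170/255 = 85/255 = 0.33333… → 0.33
(1-R'-K)/(1-K) simplifies to (max-R)/max with max = 170:
C = (170-78)/170 = 92/170 = 0.54117… → 0.54
M = (170-152)/170 = 18/170 = 0.10588… → 0.11
Y = (170-170)/170 = 0/170 = 0 → 0.00
= CMYK(0.54, 0.11, 0.00, 0.33)


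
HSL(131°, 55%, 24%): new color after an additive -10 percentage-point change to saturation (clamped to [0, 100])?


Original S = 55%
Adjustment = -10 percentage points
New S = 55 + (-10) = 45
Clamp to [0, 100] → 45
= HSL(131°, 45%, 24%)


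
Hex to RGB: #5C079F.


5C → 92 (R)
07 → 7 (G)
9F → 159 (B)
= RGB(92, 7, 159)


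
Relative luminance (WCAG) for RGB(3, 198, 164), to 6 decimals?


Linearize each channel (sRGB transfer function): c = v/255; c_lin = c/12.92 if c ≤ 0.04045, else ((c+0.055)/1.055)^2.4
  R: 3/255 ≈ 0.011765 ≤ 0.04045 → 0.011765/12.92 ≈ 0.000911
  G: 198/255 ≈ 0.776471 > 0.04045 → ((0.776471+0.055)/1.055)^2.4 ≈ 0.564712
  B: 164/255 ≈ 0.643137 > 0.04045 → ((0.643137+0.055)/1.055)^2.4 ≈ 0.371238
R_lin = 0.000911, G_lin = 0.564712, B_lin = 0.371238
L = 0.2126×R + 0.7152×G + 0.0722×B
L = 0.2126×0.000911 + 0.7152×0.564712 + 0.0722×0.371238
L ≈ 0.430879


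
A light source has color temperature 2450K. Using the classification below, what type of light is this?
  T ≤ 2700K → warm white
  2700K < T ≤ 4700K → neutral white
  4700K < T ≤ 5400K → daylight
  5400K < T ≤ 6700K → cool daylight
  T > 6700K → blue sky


Temperature: 2450K
2450K ≤ 2700K → warm white
Classification: warm white


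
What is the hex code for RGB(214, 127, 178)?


R = 214 → D6 (hex)
G = 127 → 7F (hex)
B = 178 → B2 (hex)
Hex = #D67FB2


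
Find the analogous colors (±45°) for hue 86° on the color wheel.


Base hue: 86°
Left analog: (86 - 45) mod 360 = 41°
Right analog: (86 + 45) mod 360 = 131°
Analogous hues = 41° and 131°


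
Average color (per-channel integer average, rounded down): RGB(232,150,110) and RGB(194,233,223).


Midpoint: each channel = ⌊(C₁+C₂)/2⌋
R: ⌊(232+194)/2⌋ = 213
G: ⌊(150+233)/2⌋ = 191
B: ⌊(110+223)/2⌋ = 166
= RGB(213, 191, 166)


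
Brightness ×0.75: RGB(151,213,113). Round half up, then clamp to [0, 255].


Multiply each channel by 0.75, round half up, clamp to [0, 255]
R: 151×0.75 = 113.25 → round → 113
G: 213×0.75 = 159.75 → round → 160
B: 113×0.75 = 84.75 → round → 85
= RGB(113, 160, 85)


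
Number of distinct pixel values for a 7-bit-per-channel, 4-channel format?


Total bits = 7 bits/channel × 4 channels = 28 bits
Distinct pixel values = 2^28
= 268,435,456 pixel values


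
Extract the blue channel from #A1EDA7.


Color: #A1EDA7
R = A1 = 161
G = ED = 237
B = A7 = 167
Blue = 167


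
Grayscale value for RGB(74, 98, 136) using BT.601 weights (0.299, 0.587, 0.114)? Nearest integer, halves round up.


Gray = 0.299×R + 0.587×G + 0.114×B
Gray = 0.299×74 + 0.587×98 + 0.114×136
Gray = 22.126 + 57.526 + 15.504
Gray = 95.156 → round half up → 95
Gray = 95


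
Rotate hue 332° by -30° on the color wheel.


New hue = (H + rotation) mod 360
New hue = (332 -30) mod 360
= 302 mod 360
= 302°


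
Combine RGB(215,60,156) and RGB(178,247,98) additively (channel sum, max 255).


Additive: each channel = min(255, C₁+C₂)
R: 215+178 = 393 → 255
G: 60+247 = 307 → 255
B: 156+98 = 254 → 254
= RGB(255, 255, 254)


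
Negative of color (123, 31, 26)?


Invert: (255-R, 255-G, 255-B)
R: 255-123 = 132
G: 255-31 = 224
B: 255-26 = 229
= RGB(132, 224, 229)


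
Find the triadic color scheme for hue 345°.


Triadic: equally spaced at 120° intervals
H1 = 345°
H2 = (345 + 120) mod 360 = 105°
H3 = (345 + 240) mod 360 = 225°
Triadic = 345°, 105°, 225°


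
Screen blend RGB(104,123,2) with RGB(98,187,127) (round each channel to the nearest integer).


Screen: C = 255 - (255-A)×(255-B)/255, rounded to nearest integer
R: 255 - (255-104)×(255-98)/255 = 255 - 23707/255 ≈ 255 - 92.969 = 162.031 → 162
G: 255 - (255-123)×(255-187)/255 = 255 - 8976/255 ≈ 255 - 35.200 = 219.800 → 220
B: 255 - (255-2)×(255-127)/255 = 255 - 32384/255 ≈ 255 - 126.996 = 128.004 → 128
= RGB(162, 220, 128)


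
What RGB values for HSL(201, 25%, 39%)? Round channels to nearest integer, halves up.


H=201°, S=0.25, L=0.39
C = (1-|2L-1|)×S = (1-|-0.22|)×0.25 = 0.195
H' = H/60 = 201/60 ≈ 3.3500; X = C×(1-|H' mod 2 - 1|) = 0.12675
m = L - C/2 = 0.39 - 0.0975 = 0.2925
Sector ⌊H'⌋ = 3 → (R',G',B') = (0.0, 0.12675, 0.195)
RGB = ((R'+m)×255, (G'+m)×255, (B'+m)×255) = (74.5875, 106.90875, 124.3125)
Round half up → RGB(75, 107, 124)


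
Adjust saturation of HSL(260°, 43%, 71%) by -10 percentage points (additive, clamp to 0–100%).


Original S = 43%
Adjustment = -10 percentage points
New S = 43 + (-10) = 33
Clamp to [0, 100] → 33
= HSL(260°, 33%, 71%)


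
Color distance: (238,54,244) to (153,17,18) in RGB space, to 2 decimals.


d = √[(R₁-R₂)² + (G₁-G₂)² + (B₁-B₂)²]
d = √[(238-153)² + (54-17)² + (244-18)²]
d = √[7225 + 1369 + 51076]
d = √59670
d ≈ 244.27


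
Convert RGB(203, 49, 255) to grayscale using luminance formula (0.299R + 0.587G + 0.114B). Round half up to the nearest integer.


Gray = 0.299×R + 0.587×G + 0.114×B
Gray = 0.299×203 + 0.587×49 + 0.114×255
Gray = 60.697 + 28.763 + 29.070
Gray = 118.530 → round half up → 119
Gray = 119


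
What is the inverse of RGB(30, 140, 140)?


Invert: (255-R, 255-G, 255-B)
R: 255-30 = 225
G: 255-140 = 115
B: 255-140 = 115
= RGB(225, 115, 115)


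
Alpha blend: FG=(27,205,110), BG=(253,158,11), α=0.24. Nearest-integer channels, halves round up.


C = α×F + (1-α)×B, with 1-α = 0.76
R: 0.24×27 + 0.76×253 = 6.48 + 192.28 = 198.76 → 199
G: 0.24×205 + 0.76×158 = 49.20 + 120.08 = 169.28 → 169
B: 0.24×110 + 0.76×11 = 26.40 + 8.36 = 34.76 → 35
= RGB(199, 169, 35)


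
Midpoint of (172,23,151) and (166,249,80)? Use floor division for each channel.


Midpoint: each channel = ⌊(C₁+C₂)/2⌋
R: ⌊(172+166)/2⌋ = 169
G: ⌊(23+249)/2⌋ = 136
B: ⌊(151+80)/2⌋ = 115
= RGB(169, 136, 115)


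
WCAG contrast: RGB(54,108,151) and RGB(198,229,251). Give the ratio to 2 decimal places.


Linearize each sRGB channel c=v/255: c/12.92 if c ≤ 0.04045 else ((c+0.055)/1.055)^2.4
L = 0.2126×R_lin + 0.7152×G_lin + 0.0722×B_lin
Color 1 (54,108,151):
  R=54: 54/255≈0.2118 > 0.04045 → ((0.2118+0.055)/1.055)^2.4 ≈ 0.03689
  G=108: 108/255≈0.4235 > 0.04045 → ((0.4235+0.055)/1.055)^2.4 ≈ 0.14996
  B=151: 151/255≈0.5922 > 0.04045 → ((0.5922+0.055)/1.055)^2.4 ≈ 0.30947
  L1 = 0.2126×0.03689 + 0.7152×0.14996 + 0.0722×0.30947 ≈ 0.13744
Color 2 (198,229,251):
  R=198: 198/255≈0.7765 > 0.04045 → ((0.7765+0.055)/1.055)^2.4 ≈ 0.56471
  G=229: 229/255≈0.8980 > 0.04045 → ((0.8980+0.055)/1.055)^2.4 ≈ 0.78354
  B=251: 251/255≈0.9843 > 0.04045 → ((0.9843+0.055)/1.055)^2.4 ≈ 0.96469
  L2 = 0.2126×0.56471 + 0.7152×0.78354 + 0.0722×0.96469 ≈ 0.75009
Lighter = 0.75009, Darker = 0.13744
Ratio = (L_lighter + 0.05) / (L_darker + 0.05)
Ratio = (0.75009 + 0.05) / (0.13744 + 0.05) = 0.80009 / 0.18744 ≈ 4.2686
Ratio ≈ 4.27:1


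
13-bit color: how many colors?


Colors = 2^bits = 2^13
= 8,192 colors


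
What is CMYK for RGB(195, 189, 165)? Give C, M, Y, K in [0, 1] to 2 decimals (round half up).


R'=195/255≈0.7647, G'=189/255≈0.7412, B'=165/255≈0.6471
K = 1 - max(R',G',B') = 1 - 195/255 = 60/255 = 0.23529… → 0.24
(1-R'-K)/(1-K) simplifies to (max-R)/max with max = 195:
C = (195-195)/195 = 0/195 = 0 → 0.00
M = (195-189)/195 = 6/195 = 0.03076… → 0.03
Y = (195-165)/195 = 30/195 = 0.15384… → 0.15
= CMYK(0.00, 0.03, 0.15, 0.24)


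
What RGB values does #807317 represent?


80 → 128 (R)
73 → 115 (G)
17 → 23 (B)
= RGB(128, 115, 23)


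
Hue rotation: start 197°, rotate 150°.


New hue = (H + rotation) mod 360
New hue = (197 + 150) mod 360
= 347 mod 360
= 347°


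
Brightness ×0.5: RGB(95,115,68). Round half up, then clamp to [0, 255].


Multiply each channel by 0.5, round half up, clamp to [0, 255]
R: 95×0.5 = 47.5 → round → 48
G: 115×0.5 = 57.5 → round → 58
B: 68×0.5 = 34
= RGB(48, 58, 34)


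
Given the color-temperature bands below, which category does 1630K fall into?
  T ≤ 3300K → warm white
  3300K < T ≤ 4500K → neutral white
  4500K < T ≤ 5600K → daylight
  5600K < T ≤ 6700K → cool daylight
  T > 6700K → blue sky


Temperature: 1630K
1630K ≤ 3300K → warm white
Classification: warm white


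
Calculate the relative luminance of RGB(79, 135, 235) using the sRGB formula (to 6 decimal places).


Linearize each channel (sRGB transfer function): c = v/255; c_lin = c/12.92 if c ≤ 0.04045, else ((c+0.055)/1.055)^2.4
  R: 79/255 ≈ 0.309804 > 0.04045 → ((0.309804+0.055)/1.055)^2.4 ≈ 0.078187
  G: 135/255 ≈ 0.529412 > 0.04045 → ((0.529412+0.055)/1.055)^2.4 ≈ 0.242281
  B: 235/255 ≈ 0.921569 > 0.04045 → ((0.921569+0.055)/1.055)^2.4 ≈ 0.830770
R_lin = 0.078187, G_lin = 0.242281, B_lin = 0.830770
L = 0.2126×R + 0.7152×G + 0.0722×B
L = 0.2126×0.078187 + 0.7152×0.242281 + 0.0722×0.830770
L ≈ 0.249884


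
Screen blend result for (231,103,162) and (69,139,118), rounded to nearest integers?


Screen: C = 255 - (255-A)×(255-B)/255, rounded to nearest integer
R: 255 - (255-231)×(255-69)/255 = 255 - 4464/255 ≈ 255 - 17.506 = 237.494 → 237
G: 255 - (255-103)×(255-139)/255 = 255 - 17632/255 ≈ 255 - 69.145 = 185.855 → 186
B: 255 - (255-162)×(255-118)/255 = 255 - 12741/255 ≈ 255 - 49.965 = 205.035 → 205
= RGB(237, 186, 205)


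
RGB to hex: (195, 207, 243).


R = 195 → C3 (hex)
G = 207 → CF (hex)
B = 243 → F3 (hex)
Hex = #C3CFF3


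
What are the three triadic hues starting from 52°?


Triadic: equally spaced at 120° intervals
H1 = 52°
H2 = (52 + 120) mod 360 = 172°
H3 = (52 + 240) mod 360 = 292°
Triadic = 52°, 172°, 292°


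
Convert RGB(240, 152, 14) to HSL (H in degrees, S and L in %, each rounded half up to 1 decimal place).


Normalize: R'=240/255≈0.9412, G'=152/255≈0.5961, B'=14/255≈0.0549
Max=240/255, Min=14/255, Δ=Max-Min=226/255
L = (Max+Min)/2 = (240+14)/510 = 254/510 = 0.49803… → L = 49.8%
L ≤ 0.5 → S = Δ/(Max+Min) = 226/(240+14) = 226/254 = 0.88976… → S = 89.0%
(the 1/255 factors cancel in S and H, so raw channel differences can be used)
Max is R' → H = 60 × (((G-B)/Δ) mod 6) = 60 × (((152-14)/226) mod 6)
  138/226 = 0.6106…
  H = 60 × 0.6106… = 36.637…° → H = 36.6°
= HSL(36.6°, 89.0%, 49.8%)


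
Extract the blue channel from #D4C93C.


Color: #D4C93C
R = D4 = 212
G = C9 = 201
B = 3C = 60
Blue = 60


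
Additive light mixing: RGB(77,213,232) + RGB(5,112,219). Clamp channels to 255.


Additive: each channel = min(255, C₁+C₂)
R: 77+5 = 82 → 82
G: 213+112 = 325 → 255
B: 232+219 = 451 → 255
= RGB(82, 255, 255)


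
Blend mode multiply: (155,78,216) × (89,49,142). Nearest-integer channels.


Multiply: C = A×B/255, rounded to nearest integer
R: 155×89/255 = 13795/255 ≈ 54.098 → 54
G: 78×49/255 = 3822/255 ≈ 14.988 → 15
B: 216×142/255 = 30672/255 ≈ 120.282 → 120
= RGB(54, 15, 120)


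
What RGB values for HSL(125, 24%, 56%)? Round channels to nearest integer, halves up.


H=125°, S=0.24, L=0.56
C = (1-|2L-1|)×S = (1-|0.12|)×0.24 = 0.2112
H' = H/60 = 125/60 ≈ 2.0833; X = C×(1-|H' mod 2 - 1|) = 0.0176
m = L - C/2 = 0.56 - 0.1056 = 0.4544
Sector ⌊H'⌋ = 2 → (R',G',B') = (0.0, 0.2112, 0.0176)
RGB = ((R'+m)×255, (G'+m)×255, (B'+m)×255) = (115.872, 169.728, 120.36)
Round half up → RGB(116, 170, 120)


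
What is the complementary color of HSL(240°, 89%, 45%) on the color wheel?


Complement = opposite side of color wheel = hue + 180°
H' = (240 + 180) mod 360 = 60°
S and L unchanged.
= HSL(60°, 89%, 45%)


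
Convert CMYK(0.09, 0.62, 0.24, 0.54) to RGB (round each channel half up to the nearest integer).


R = 255 × (1-C) × (1-K) = 255 × 0.91 × 0.46 = 106.743 → 107
G = 255 × (1-M) × (1-K) = 255 × 0.38 × 0.46 = 44.574 → 45
B = 255 × (1-Y) × (1-K) = 255 × 0.76 × 0.46 = 89.148 → 89
= RGB(107, 45, 89)


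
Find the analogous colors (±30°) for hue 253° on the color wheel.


Base hue: 253°
Left analog: (253 - 30) mod 360 = 223°
Right analog: (253 + 30) mod 360 = 283°
Analogous hues = 223° and 283°


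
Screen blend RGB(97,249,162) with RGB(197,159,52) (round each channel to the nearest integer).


Screen: C = 255 - (255-A)×(255-B)/255, rounded to nearest integer
R: 255 - (255-97)×(255-197)/255 = 255 - 9164/255 ≈ 255 - 35.937 = 219.063 → 219
G: 255 - (255-249)×(255-159)/255 = 255 - 576/255 ≈ 255 - 2.259 = 252.741 → 253
B: 255 - (255-162)×(255-52)/255 = 255 - 18879/255 ≈ 255 - 74.035 = 180.965 → 181
= RGB(219, 253, 181)


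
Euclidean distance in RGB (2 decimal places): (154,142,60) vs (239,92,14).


d = √[(R₁-R₂)² + (G₁-G₂)² + (B₁-B₂)²]
d = √[(154-239)² + (142-92)² + (60-14)²]
d = √[7225 + 2500 + 2116]
d = √11841
d ≈ 108.82


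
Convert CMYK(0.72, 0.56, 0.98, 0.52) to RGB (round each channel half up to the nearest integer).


R = 255 × (1-C) × (1-K) = 255 × 0.28 × 0.48 = 34.272 → 34
G = 255 × (1-M) × (1-K) = 255 × 0.44 × 0.48 = 53.856 → 54
B = 255 × (1-Y) × (1-K) = 255 × 0.02 × 0.48 = 2.448 → 2
= RGB(34, 54, 2)


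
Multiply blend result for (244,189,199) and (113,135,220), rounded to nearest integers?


Multiply: C = A×B/255, rounded to nearest integer
R: 244×113/255 = 27572/255 ≈ 108.125 → 108
G: 189×135/255 = 25515/255 ≈ 100.059 → 100
B: 199×220/255 = 43780/255 ≈ 171.686 → 172
= RGB(108, 100, 172)


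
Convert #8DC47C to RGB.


8D → 141 (R)
C4 → 196 (G)
7C → 124 (B)
= RGB(141, 196, 124)


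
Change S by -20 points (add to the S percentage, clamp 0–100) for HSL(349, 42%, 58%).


Original S = 42%
Adjustment = -20 percentage points
New S = 42 + (-20) = 22
Clamp to [0, 100] → 22
= HSL(349°, 22%, 58%)


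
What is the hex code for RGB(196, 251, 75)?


R = 196 → C4 (hex)
G = 251 → FB (hex)
B = 75 → 4B (hex)
Hex = #C4FB4B


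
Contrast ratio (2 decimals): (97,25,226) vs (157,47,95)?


Linearize each sRGB channel c=v/255: c/12.92 if c ≤ 0.04045 else ((c+0.055)/1.055)^2.4
L = 0.2126×R_lin + 0.7152×G_lin + 0.0722×B_lin
Color 1 (97,25,226):
  R=97: 97/255≈0.3804 > 0.04045 → ((0.3804+0.055)/1.055)^2.4 ≈ 0.11954
  G=25: 25/255≈0.0980 > 0.04045 → ((0.0980+0.055)/1.055)^2.4 ≈ 0.00972
  B=226: 226/255≈0.8863 > 0.04045 → ((0.8863+0.055)/1.055)^2.4 ≈ 0.76052
  L1 = 0.2126×0.11954 + 0.7152×0.00972 + 0.0722×0.76052 ≈ 0.08728
Color 2 (157,47,95):
  R=157: 157/255≈0.6157 > 0.04045 → ((0.6157+0.055)/1.055)^2.4 ≈ 0.33716
  G=47: 47/255≈0.1843 > 0.04045 → ((0.1843+0.055)/1.055)^2.4 ≈ 0.02843
  B=95: 95/255≈0.3725 > 0.04045 → ((0.3725+0.055)/1.055)^2.4 ≈ 0.11444
  L2 = 0.2126×0.33716 + 0.7152×0.02843 + 0.0722×0.11444 ≈ 0.10027
Lighter = 0.10027, Darker = 0.08728
Ratio = (L_lighter + 0.05) / (L_darker + 0.05)
Ratio = (0.10027 + 0.05) / (0.08728 + 0.05) = 0.15027 / 0.13728 ≈ 1.0947
Ratio ≈ 1.09:1


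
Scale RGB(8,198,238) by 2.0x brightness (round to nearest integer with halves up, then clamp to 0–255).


Multiply each channel by 2.0, round half up, clamp to [0, 255]
R: 8×2.0 = 16
G: 198×2.0 = 396 → clamp → 255
B: 238×2.0 = 476 → clamp → 255
= RGB(16, 255, 255)


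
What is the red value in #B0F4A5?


Color: #B0F4A5
R = B0 = 176
G = F4 = 244
B = A5 = 165
Red = 176


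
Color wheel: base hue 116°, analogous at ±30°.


Base hue: 116°
Left analog: (116 - 30) mod 360 = 86°
Right analog: (116 + 30) mod 360 = 146°
Analogous hues = 86° and 146°


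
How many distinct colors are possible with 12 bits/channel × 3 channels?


Total bits = 12 bits/channel × 3 channels = 36 bits
Distinct colors = 2^36
= 68,719,476,736 colors


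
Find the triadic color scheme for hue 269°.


Triadic: equally spaced at 120° intervals
H1 = 269°
H2 = (269 + 120) mod 360 = 29°
H3 = (269 + 240) mod 360 = 149°
Triadic = 269°, 29°, 149°


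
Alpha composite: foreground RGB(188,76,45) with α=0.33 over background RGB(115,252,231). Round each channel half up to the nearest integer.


C = α×F + (1-α)×B, with 1-α = 0.67
R: 0.33×188 + 0.67×115 = 62.04 + 77.05 = 139.09 → 139
G: 0.33×76 + 0.67×252 = 25.08 + 168.84 = 193.92 → 194
B: 0.33×45 + 0.67×231 = 14.85 + 154.77 = 169.62 → 170
= RGB(139, 194, 170)


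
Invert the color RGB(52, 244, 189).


Invert: (255-R, 255-G, 255-B)
R: 255-52 = 203
G: 255-244 = 11
B: 255-189 = 66
= RGB(203, 11, 66)


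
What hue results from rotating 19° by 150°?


New hue = (H + rotation) mod 360
New hue = (19 + 150) mod 360
= 169 mod 360
= 169°


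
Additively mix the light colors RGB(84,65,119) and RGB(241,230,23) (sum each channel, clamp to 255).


Additive: each channel = min(255, C₁+C₂)
R: 84+241 = 325 → 255
G: 65+230 = 295 → 255
B: 119+23 = 142 → 142
= RGB(255, 255, 142)


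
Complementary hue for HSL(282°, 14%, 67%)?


Complement = opposite side of color wheel = hue + 180°
H' = (282 + 180) mod 360 = 102°
S and L unchanged.
= HSL(102°, 14%, 67%)


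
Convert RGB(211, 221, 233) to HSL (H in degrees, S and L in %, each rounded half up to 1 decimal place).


Normalize: R'=211/255≈0.8275, G'=221/255≈0.8667, B'=233/255≈0.9137
Max=233/255, Min=211/255, Δ=Max-Min=22/255
L = (Max+Min)/2 = (233+211)/510 = 444/510 = 0.87058… → L = 87.1%
L > 0.5 → S = Δ/(2-Max-Min) = 22/(510-233-211) = 22/66 = 0.33333… → S = 33.3%
(the 1/255 factors cancel in S and H, so raw channel differences can be used)
Max is B' → H = 60 × ((R-G)/Δ + 4) = 60 × ((211-221)/22 + 4)
  -10/22 + 4 = -0.4545… + 4 = 3.5454…
  H = 60 × 3.5454… = 212.727…° → H = 212.7°
= HSL(212.7°, 33.3%, 87.1%)


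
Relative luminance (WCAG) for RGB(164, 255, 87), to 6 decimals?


Linearize each channel (sRGB transfer function): c = v/255; c_lin = c/12.92 if c ≤ 0.04045, else ((c+0.055)/1.055)^2.4
  R: 164/255 ≈ 0.643137 > 0.04045 → ((0.643137+0.055)/1.055)^2.4 ≈ 0.371238
  G: 255/255 ≈ 1.000000 > 0.04045 → ((1.000000+0.055)/1.055)^2.4 ≈ 1.000000
  B: 87/255 ≈ 0.341176 > 0.04045 → ((0.341176+0.055)/1.055)^2.4 ≈ 0.095307
R_lin = 0.371238, G_lin = 1.000000, B_lin = 0.095307
L = 0.2126×R + 0.7152×G + 0.0722×B
L = 0.2126×0.371238 + 0.7152×1.000000 + 0.0722×0.095307
L ≈ 0.801006


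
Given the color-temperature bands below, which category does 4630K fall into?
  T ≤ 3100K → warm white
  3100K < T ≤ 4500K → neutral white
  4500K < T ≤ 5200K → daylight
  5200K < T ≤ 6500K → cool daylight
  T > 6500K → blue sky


Temperature: 4630K
4500K < 4630K ≤ 5200K → daylight
Classification: daylight


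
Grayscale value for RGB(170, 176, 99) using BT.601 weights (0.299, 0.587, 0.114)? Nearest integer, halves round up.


Gray = 0.299×R + 0.587×G + 0.114×B
Gray = 0.299×170 + 0.587×176 + 0.114×99
Gray = 50.830 + 103.312 + 11.286
Gray = 165.428 → round half up → 165
Gray = 165


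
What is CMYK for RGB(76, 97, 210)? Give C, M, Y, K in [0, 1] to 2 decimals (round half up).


R'=76/255≈0.2980, G'=97/255≈0.3804, B'=210/255≈0.8235
K = 1 - max(R',G',B') = 1 - 210/255 = 45/255 = 0.17647… → 0.18
(1-R'-K)/(1-K) simplifies to (max-R)/max with max = 210:
C = (210-76)/210 = 134/210 = 0.63809… → 0.64
M = (210-97)/210 = 113/210 = 0.53809… → 0.54
Y = (210-210)/210 = 0/210 = 0 → 0.00
= CMYK(0.64, 0.54, 0.00, 0.18)


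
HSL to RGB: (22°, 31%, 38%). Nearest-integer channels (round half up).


H=22°, S=0.31, L=0.38
C = (1-|2L-1|)×S = (1-|-0.24|)×0.31 = 0.2356
H' = H/60 = 22/60 ≈ 0.3667; X = C×(1-|H' mod 2 - 1|) ≈ 0.0864
m = L - C/2 = 0.38 - 0.1178 = 0.2622
Sector ⌊H'⌋ = 0 → (R',G',B') = (0.2356, ≈0.0864, 0.0)
RGB = ((R'+m)×255, (G'+m)×255, (B'+m)×255) = (126.939, 88.8896, 66.861)
Round half up → RGB(127, 89, 67)


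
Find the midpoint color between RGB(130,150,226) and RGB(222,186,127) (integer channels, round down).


Midpoint: each channel = ⌊(C₁+C₂)/2⌋
R: ⌊(130+222)/2⌋ = 176
G: ⌊(150+186)/2⌋ = 168
B: ⌊(226+127)/2⌋ = 176
= RGB(176, 168, 176)


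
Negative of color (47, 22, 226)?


Invert: (255-R, 255-G, 255-B)
R: 255-47 = 208
G: 255-22 = 233
B: 255-226 = 29
= RGB(208, 233, 29)


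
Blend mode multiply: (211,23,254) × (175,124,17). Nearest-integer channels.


Multiply: C = A×B/255, rounded to nearest integer
R: 211×175/255 = 36925/255 ≈ 144.804 → 145
G: 23×124/255 = 2852/255 ≈ 11.184 → 11
B: 254×17/255 = 4318/255 ≈ 16.933 → 17
= RGB(145, 11, 17)


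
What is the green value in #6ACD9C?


Color: #6ACD9C
R = 6A = 106
G = CD = 205
B = 9C = 156
Green = 205


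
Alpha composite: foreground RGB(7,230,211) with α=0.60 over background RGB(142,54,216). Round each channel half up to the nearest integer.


C = α×F + (1-α)×B, with 1-α = 0.40
R: 0.60×7 + 0.40×142 = 4.20 + 56.80 = 61.00 → 61
G: 0.60×230 + 0.40×54 = 138.00 + 21.60 = 159.60 → 160
B: 0.60×211 + 0.40×216 = 126.60 + 86.40 = 213.00 → 213
= RGB(61, 160, 213)


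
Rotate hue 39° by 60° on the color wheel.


New hue = (H + rotation) mod 360
New hue = (39 + 60) mod 360
= 99 mod 360
= 99°


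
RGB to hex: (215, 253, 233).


R = 215 → D7 (hex)
G = 253 → FD (hex)
B = 233 → E9 (hex)
Hex = #D7FDE9


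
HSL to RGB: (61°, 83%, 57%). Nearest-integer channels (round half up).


H=61°, S=0.83, L=0.57
C = (1-|2L-1|)×S = (1-|0.14|)×0.83 = 0.7138
H' = H/60 = 61/60 ≈ 1.0167; X = C×(1-|H' mod 2 - 1|) ≈ 0.7019
m = L - C/2 = 0.57 - 0.3569 = 0.2131
Sector ⌊H'⌋ = 1 → (R',G',B') = (≈0.7019, 0.7138, 0.0)
RGB = ((R'+m)×255, (G'+m)×255, (B'+m)×255) = (233.32585, 236.3595, 54.3405)
Round half up → RGB(233, 236, 54)


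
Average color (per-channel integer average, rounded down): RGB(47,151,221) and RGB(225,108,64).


Midpoint: each channel = ⌊(C₁+C₂)/2⌋
R: ⌊(47+225)/2⌋ = 136
G: ⌊(151+108)/2⌋ = 129
B: ⌊(221+64)/2⌋ = 142
= RGB(136, 129, 142)


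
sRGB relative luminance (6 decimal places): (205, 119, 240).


Linearize each channel (sRGB transfer function): c = v/255; c_lin = c/12.92 if c ≤ 0.04045, else ((c+0.055)/1.055)^2.4
  R: 205/255 ≈ 0.803922 > 0.04045 → ((0.803922+0.055)/1.055)^2.4 ≈ 0.610496
  G: 119/255 ≈ 0.466667 > 0.04045 → ((0.466667+0.055)/1.055)^2.4 ≈ 0.184475
  B: 240/255 ≈ 0.941176 > 0.04045 → ((0.941176+0.055)/1.055)^2.4 ≈ 0.871367
R_lin = 0.610496, G_lin = 0.184475, B_lin = 0.871367
L = 0.2126×R + 0.7152×G + 0.0722×B
L = 0.2126×0.610496 + 0.7152×0.184475 + 0.0722×0.871367
L ≈ 0.324641


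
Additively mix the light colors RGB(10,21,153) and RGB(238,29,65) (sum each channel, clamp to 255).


Additive: each channel = min(255, C₁+C₂)
R: 10+238 = 248 → 248
G: 21+29 = 50 → 50
B: 153+65 = 218 → 218
= RGB(248, 50, 218)


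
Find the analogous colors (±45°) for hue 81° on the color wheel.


Base hue: 81°
Left analog: (81 - 45) mod 360 = 36°
Right analog: (81 + 45) mod 360 = 126°
Analogous hues = 36° and 126°


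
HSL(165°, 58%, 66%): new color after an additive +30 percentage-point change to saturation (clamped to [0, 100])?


Original S = 58%
Adjustment = +30 percentage points
New S = 58 + (30) = 88
Clamp to [0, 100] → 88
= HSL(165°, 88%, 66%)


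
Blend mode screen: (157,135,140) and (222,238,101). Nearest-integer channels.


Screen: C = 255 - (255-A)×(255-B)/255, rounded to nearest integer
R: 255 - (255-157)×(255-222)/255 = 255 - 3234/255 ≈ 255 - 12.682 = 242.318 → 242
G: 255 - (255-135)×(255-238)/255 = 255 - 2040/255 ≈ 255 - 8.000 = 247.000 → 247
B: 255 - (255-140)×(255-101)/255 = 255 - 17710/255 ≈ 255 - 69.451 = 185.549 → 186
= RGB(242, 247, 186)


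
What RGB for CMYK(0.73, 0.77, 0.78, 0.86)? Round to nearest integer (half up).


R = 255 × (1-C) × (1-K) = 255 × 0.27 × 0.14 = 9.639 → 10
G = 255 × (1-M) × (1-K) = 255 × 0.23 × 0.14 = 8.211 → 8
B = 255 × (1-Y) × (1-K) = 255 × 0.22 × 0.14 = 7.854 → 8
= RGB(10, 8, 8)


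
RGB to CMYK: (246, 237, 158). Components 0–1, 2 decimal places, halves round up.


R'=246/255≈0.9647, G'=237/255≈0.9294, B'=158/255≈0.6196
K = 1 - max(R',G',B') = 1 - 246/255 = 9/255 = 0.03529… → 0.04
(1-R'-K)/(1-K) simplifies to (max-R)/max with max = 246:
C = (246-246)/246 = 0/246 = 0 → 0.00
M = (246-237)/246 = 9/246 = 0.03658… → 0.04
Y = (246-158)/246 = 88/246 = 0.35772… → 0.36
= CMYK(0.00, 0.04, 0.36, 0.04)


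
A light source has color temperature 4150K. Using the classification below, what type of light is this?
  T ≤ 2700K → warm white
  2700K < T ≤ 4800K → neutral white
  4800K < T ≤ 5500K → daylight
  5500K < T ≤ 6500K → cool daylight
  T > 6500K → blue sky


Temperature: 4150K
2700K < 4150K ≤ 4800K → neutral white
Classification: neutral white


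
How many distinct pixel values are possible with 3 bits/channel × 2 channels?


Total bits = 3 bits/channel × 2 channels = 6 bits
Distinct pixel values = 2^6
= 64 pixel values


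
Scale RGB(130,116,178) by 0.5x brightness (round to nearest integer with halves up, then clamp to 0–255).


Multiply each channel by 0.5, round half up, clamp to [0, 255]
R: 130×0.5 = 65
G: 116×0.5 = 58
B: 178×0.5 = 89
= RGB(65, 58, 89)


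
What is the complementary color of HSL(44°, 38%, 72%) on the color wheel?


Complement = opposite side of color wheel = hue + 180°
H' = (44 + 180) mod 360 = 224°
S and L unchanged.
= HSL(224°, 38%, 72%)


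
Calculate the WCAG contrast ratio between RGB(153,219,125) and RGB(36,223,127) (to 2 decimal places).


Linearize each sRGB channel c=v/255: c/12.92 if c ≤ 0.04045 else ((c+0.055)/1.055)^2.4
L = 0.2126×R_lin + 0.7152×G_lin + 0.0722×B_lin
Color 1 (153,219,125):
  R=153: 153/255≈0.6000 > 0.04045 → ((0.6000+0.055)/1.055)^2.4 ≈ 0.31855
  G=219: 219/255≈0.8588 > 0.04045 → ((0.8588+0.055)/1.055)^2.4 ≈ 0.70838
  B=125: 125/255≈0.4902 > 0.04045 → ((0.4902+0.055)/1.055)^2.4 ≈ 0.20508
  L1 = 0.2126×0.31855 + 0.7152×0.70838 + 0.0722×0.20508 ≈ 0.58916
Color 2 (36,223,127):
  R=36: 36/255≈0.1412 > 0.04045 → ((0.1412+0.055)/1.055)^2.4 ≈ 0.01764
  G=223: 223/255≈0.8745 > 0.04045 → ((0.8745+0.055)/1.055)^2.4 ≈ 0.73791
  B=127: 127/255≈0.4980 > 0.04045 → ((0.4980+0.055)/1.055)^2.4 ≈ 0.21223
  L2 = 0.2126×0.01764 + 0.7152×0.73791 + 0.0722×0.21223 ≈ 0.54683
Lighter = 0.58916, Darker = 0.54683
Ratio = (L_lighter + 0.05) / (L_darker + 0.05)
Ratio = (0.58916 + 0.05) / (0.54683 + 0.05) = 0.63916 / 0.59683 ≈ 1.0709
Ratio ≈ 1.07:1


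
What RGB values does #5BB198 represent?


5B → 91 (R)
B1 → 177 (G)
98 → 152 (B)
= RGB(91, 177, 152)


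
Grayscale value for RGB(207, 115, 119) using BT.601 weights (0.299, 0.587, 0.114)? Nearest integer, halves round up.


Gray = 0.299×R + 0.587×G + 0.114×B
Gray = 0.299×207 + 0.587×115 + 0.114×119
Gray = 61.893 + 67.505 + 13.566
Gray = 142.964 → round half up → 143
Gray = 143


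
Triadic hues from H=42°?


Triadic: equally spaced at 120° intervals
H1 = 42°
H2 = (42 + 120) mod 360 = 162°
H3 = (42 + 240) mod 360 = 282°
Triadic = 42°, 162°, 282°


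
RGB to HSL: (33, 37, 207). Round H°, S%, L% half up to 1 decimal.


Normalize: R'=33/255≈0.1294, G'=37/255≈0.1451, B'=207/255≈0.8118
Max=207/255, Min=33/255, Δ=Max-Min=174/255
L = (Max+Min)/2 = (207+33)/510 = 240/510 = 0.47058… → L = 47.1%
L ≤ 0.5 → S = Δ/(Max+Min) = 174/(207+33) = 174/240 = 0.725 → S = 72.5%
(the 1/255 factors cancel in S and H, so raw channel differences can be used)
Max is B' → H = 60 × ((R-G)/Δ + 4) = 60 × ((33-37)/174 + 4)
  -4/174 + 4 = -0.0229… + 4 = 3.9770…
  H = 60 × 3.9770… = 238.620…° → H = 238.6°
= HSL(238.6°, 72.5%, 47.1%)


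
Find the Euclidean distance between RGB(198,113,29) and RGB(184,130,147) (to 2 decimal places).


d = √[(R₁-R₂)² + (G₁-G₂)² + (B₁-B₂)²]
d = √[(198-184)² + (113-130)² + (29-147)²]
d = √[196 + 289 + 13924]
d = √14409
d ≈ 120.04


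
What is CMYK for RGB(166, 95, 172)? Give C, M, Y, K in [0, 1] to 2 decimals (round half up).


R'=166/255≈0.6510, G'=95/255≈0.3725, B'=172/255≈0.6745
K = 1 - max(R',G',B') = 1 - 172/255 = 83/255 = 0.32549… → 0.33
(1-R'-K)/(1-K) simplifies to (max-R)/max with max = 172:
C = (172-166)/172 = 6/172 = 0.03488… → 0.03
M = (172-95)/172 = 77/172 = 0.44767… → 0.45
Y = (172-172)/172 = 0/172 = 0 → 0.00
= CMYK(0.03, 0.45, 0.00, 0.33)


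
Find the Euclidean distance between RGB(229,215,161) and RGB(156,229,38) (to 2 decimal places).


d = √[(R₁-R₂)² + (G₁-G₂)² + (B₁-B₂)²]
d = √[(229-156)² + (215-229)² + (161-38)²]
d = √[5329 + 196 + 15129]
d = √20654
d ≈ 143.71


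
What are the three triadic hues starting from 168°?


Triadic: equally spaced at 120° intervals
H1 = 168°
H2 = (168 + 120) mod 360 = 288°
H3 = (168 + 240) mod 360 = 48°
Triadic = 168°, 288°, 48°


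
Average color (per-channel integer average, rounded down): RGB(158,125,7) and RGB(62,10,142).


Midpoint: each channel = ⌊(C₁+C₂)/2⌋
R: ⌊(158+62)/2⌋ = 110
G: ⌊(125+10)/2⌋ = 67
B: ⌊(7+142)/2⌋ = 74
= RGB(110, 67, 74)


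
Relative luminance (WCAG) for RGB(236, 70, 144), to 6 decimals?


Linearize each channel (sRGB transfer function): c = v/255; c_lin = c/12.92 if c ≤ 0.04045, else ((c+0.055)/1.055)^2.4
  R: 236/255 ≈ 0.925490 > 0.04045 → ((0.925490+0.055)/1.055)^2.4 ≈ 0.838799
  G: 70/255 ≈ 0.274510 > 0.04045 → ((0.274510+0.055)/1.055)^2.4 ≈ 0.061246
  B: 144/255 ≈ 0.564706 > 0.04045 → ((0.564706+0.055)/1.055)^2.4 ≈ 0.278894
R_lin = 0.838799, G_lin = 0.061246, B_lin = 0.278894
L = 0.2126×R + 0.7152×G + 0.0722×B
L = 0.2126×0.838799 + 0.7152×0.061246 + 0.0722×0.278894
L ≈ 0.242268
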